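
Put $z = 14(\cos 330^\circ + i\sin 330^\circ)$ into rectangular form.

a = r cos θ = 14 * sqrt(3)/2 = 7*sqrt(3)
b = r sin θ = 14 * -1/2 = -7
z = 7*sqrt(3) - 7i


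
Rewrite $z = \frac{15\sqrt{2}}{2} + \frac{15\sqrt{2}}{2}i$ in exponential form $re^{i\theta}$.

r = |z| = sqrt((15*sqrt(2)/2)^2 + (15*sqrt(2)/2)^2) = sqrt(225/2 + 225/2) = sqrt(225) = 15
θ = arctan(b/a) = arctan(10.6066/10.6066) (quadrant-adjusted) = 45° = π/4
z = 15e^(i*π/4)


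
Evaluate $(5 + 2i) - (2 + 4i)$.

(5 - 2) + (2 - 4)i = 3 - 2i


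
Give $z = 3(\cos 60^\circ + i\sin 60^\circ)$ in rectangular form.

a = r cos θ = 3 * 1/2 = 3/2
b = r sin θ = 3 * sqrt(3)/2 = 3*sqrt(3)/2
z = 3/2 + (3*sqrt(3)/2)i


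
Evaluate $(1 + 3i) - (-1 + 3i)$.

(1 - (-1)) + (3 - 3)i = 2


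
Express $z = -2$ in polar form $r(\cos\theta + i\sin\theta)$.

r = |z| = sqrt(a^2 + b^2) = sqrt((-2)^2 + (0)^2) = sqrt(4 + 0) = sqrt(4) = 2
b = 0 and a < 0, so z lies on the negative real axis: θ = 180°
z = 2(cos 180° + i sin 180°)


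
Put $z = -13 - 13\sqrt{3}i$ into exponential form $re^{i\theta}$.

r = |z| = sqrt((-13)^2 + (-13*sqrt(3))^2) = sqrt(169 + 507) = sqrt(676) = 26
θ = arctan(b/a) = arctan(-22.5167/-13) (quadrant-adjusted) = -120° = -2π/3
z = 26e^(-i*2π/3)


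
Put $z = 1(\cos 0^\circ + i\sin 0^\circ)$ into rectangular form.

a = r cos θ = 1 * 1 = 1
b = r sin θ = 1 * 0 = 0
z = 1


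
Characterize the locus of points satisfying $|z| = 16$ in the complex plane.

|z| = 16 means sqrt(x^2 + y^2) = 16
This is a circle of radius 16 centered at the origin


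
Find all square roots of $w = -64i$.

|w| = 64, arg(w) = 270°
Root modulus = 64^(1/2) = 8
Root arguments: θ_k = (270° + 360°k)/2 for k = 0, 1, ..., 1
Roots: -4*sqrt(2) + 4*sqrt(2)i, 4*sqrt(2) - 4*sqrt(2)i


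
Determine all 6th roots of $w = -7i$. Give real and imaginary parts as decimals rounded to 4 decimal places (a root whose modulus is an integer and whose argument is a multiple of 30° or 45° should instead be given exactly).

|w| = 7, arg(w) = 270°
Root modulus = 7^(1/6) ≈ 1.383088
Root arguments: θ_k = (270° + 360°k)/6 for k = 0, 1, ..., 5
Compute each root as (root modulus)(cos θ_k + i sin θ_k) using full-precision intermediates, then round to 4 decimal places.
Roots: 0.9780 + 0.9780i, -0.3580 + 1.3360i, -1.3360 + 0.3580i, -0.9780 - 0.9780i, 0.3580 - 1.3360i, 1.3360 - 0.3580i


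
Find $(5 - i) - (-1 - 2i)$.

(5 - (-1)) + (-1 - (-2))i = 6 + i


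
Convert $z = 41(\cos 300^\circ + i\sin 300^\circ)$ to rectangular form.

a = r cos θ = 41 * 1/2 = 41/2
b = r sin θ = 41 * -sqrt(3)/2 = -41*sqrt(3)/2
z = 41/2 - (41*sqrt(3)/2)i


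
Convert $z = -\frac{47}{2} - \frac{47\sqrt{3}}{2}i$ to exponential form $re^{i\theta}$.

r = |z| = sqrt((-47/2)^2 + (-47*sqrt(3)/2)^2) = sqrt(2209/4 + 6627/4) = sqrt(2209) = 47
θ = arctan(b/a) = arctan(-40.7032/-23.5) (quadrant-adjusted) = -120° = -2π/3
z = 47e^(-i*2π/3)


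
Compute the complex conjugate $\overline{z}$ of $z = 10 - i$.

If z = a + bi, then conjugate(z) = a - bi
conjugate(10 - i) = 10 + i


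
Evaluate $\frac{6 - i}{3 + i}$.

Multiply numerator and denominator by conjugate (3 - i):
= (6 - i)(3 - i) / (3^2 + 1^2)
= (17 - 9i) / 10
= 17/10 - (9/10)i


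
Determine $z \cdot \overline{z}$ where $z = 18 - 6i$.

z * conjugate(z) = |z|^2 = a^2 + b^2
= 18^2 + (-6)^2 = 360


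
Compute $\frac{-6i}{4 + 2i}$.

Multiply numerator and denominator by conjugate (4 - 2i):
= (-6i)(4 - 2i) / (4^2 + 2^2)
= (-12 - 24i) / 20
Divide through by 4: (-3 - 6i) / 5
= -3/5 - (6/5)i


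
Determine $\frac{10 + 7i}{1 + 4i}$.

Multiply numerator and denominator by conjugate (1 - 4i):
= (10 + 7i)(1 - 4i) / (1^2 + 4^2)
= (38 - 33i) / 17
= 38/17 - (33/17)i


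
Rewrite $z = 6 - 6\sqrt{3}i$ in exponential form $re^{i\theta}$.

r = |z| = sqrt((6)^2 + (-6*sqrt(3))^2) = sqrt(36 + 108) = sqrt(144) = 12
θ = arctan(b/a) = arctan(-10.3923/6) (quadrant-adjusted) = -60° = -π/3
z = 12e^(-i*π/3)


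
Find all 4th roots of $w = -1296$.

|w| = 1296, arg(w) = 180°
Root modulus = 1296^(1/4) = 6
Root arguments: θ_k = (180° + 360°k)/4 for k = 0, 1, ..., 3
Roots: 3*sqrt(2) + 3*sqrt(2)i, -3*sqrt(2) + 3*sqrt(2)i, -3*sqrt(2) - 3*sqrt(2)i, 3*sqrt(2) - 3*sqrt(2)i


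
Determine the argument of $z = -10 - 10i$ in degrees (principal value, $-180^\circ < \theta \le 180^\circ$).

θ = arctan(b/a) = arctan(-10/-10) (quadrant-adjusted) = -135°


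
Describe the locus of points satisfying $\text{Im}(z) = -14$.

Im(z) = y where z = x + yi; the equation y = -14 is satisfied by all points with that y-coordinate
Locus: Horizontal line y = -14


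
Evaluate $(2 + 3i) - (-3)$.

(2 - (-3)) + (3 - 0)i = 5 + 3i


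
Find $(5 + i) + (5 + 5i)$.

(5 + 5) + (1 + 5)i = 10 + 6i


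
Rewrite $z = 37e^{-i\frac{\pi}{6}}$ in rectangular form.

a = r cos θ = 37 * sqrt(3)/2 = 37*sqrt(3)/2
b = r sin θ = 37 * -1/2 = -37/2
z = 37*sqrt(3)/2 - (37/2)i


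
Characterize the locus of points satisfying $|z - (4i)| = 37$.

|z - z0| = r describes a circle centered at z0 with radius r
Here z0 = 4i and r = 37
Locus: Circle centered at (0, 4) with radius 37


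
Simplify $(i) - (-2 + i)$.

(0 - (-2)) + (1 - 1)i = 2


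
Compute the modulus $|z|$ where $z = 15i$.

|z| = sqrt(a^2 + b^2) = sqrt(0^2 + 15^2) = sqrt(225) = 15


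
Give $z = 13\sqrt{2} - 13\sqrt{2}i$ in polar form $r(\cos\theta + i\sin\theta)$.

r = |z| = sqrt(a^2 + b^2) = sqrt((13*sqrt(2))^2 + (-13*sqrt(2))^2) = sqrt(338 + 338) = sqrt(676) = 26
θ = arctan(b/a) = arctan(-18.3848/18.3848) (quadrant-adjusted) = 315°
z = 26(cos 315° + i sin 315°)


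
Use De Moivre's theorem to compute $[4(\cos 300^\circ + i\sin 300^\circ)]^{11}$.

By De Moivre: z^n = r^n(cos(nθ) + i sin(nθ))
= 4^11(cos(11*300°) + i sin(11*300°))
= 4194304(cos 60° + i sin 60°)
= 2097152 + 2097152*sqrt(3)i


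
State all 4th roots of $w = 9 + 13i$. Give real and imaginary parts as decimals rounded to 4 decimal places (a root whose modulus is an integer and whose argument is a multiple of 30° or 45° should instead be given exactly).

|w| = sqrt(250) ≈ 15.811388, arg(w) ≈ 55.304846°
Root modulus = sqrt(250)^(1/4) ≈ 1.994080
Root arguments: θ_k = (arg(w) + 360°k)/4 for k = 0, 1, ..., 3
Compute each root as (root modulus)(cos θ_k + i sin θ_k) using full-precision intermediates, then round to 4 decimal places.
Roots: 1.9363 + 0.4765i, -0.4765 + 1.9363i, -1.9363 - 0.4765i, 0.4765 - 1.9363i


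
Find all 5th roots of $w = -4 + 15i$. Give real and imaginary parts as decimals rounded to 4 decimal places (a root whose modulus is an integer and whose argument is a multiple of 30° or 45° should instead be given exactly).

|w| = sqrt(241) ≈ 15.524175, arg(w) ≈ 104.931417°
Root modulus = sqrt(241)^(1/5) ≈ 1.730620
Root arguments: θ_k = (arg(w) + 360°k)/5 for k = 0, 1, ..., 4
Compute each root as (root modulus)(cos θ_k + i sin θ_k) using full-precision intermediates, then round to 4 decimal places.
Roots: 1.6158 + 0.6198i, -0.0902 + 1.7283i, -1.6715 + 0.4483i, -0.9429 - 1.4512i, 1.0888 - 1.3452i


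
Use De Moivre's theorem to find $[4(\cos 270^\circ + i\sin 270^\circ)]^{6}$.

By De Moivre: z^n = r^n(cos(nθ) + i sin(nθ))
= 4^6(cos(6*270°) + i sin(6*270°))
= 4096(cos 180° + i sin 180°)
= -4096


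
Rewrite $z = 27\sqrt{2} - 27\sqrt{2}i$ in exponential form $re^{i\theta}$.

r = |z| = sqrt((27*sqrt(2))^2 + (-27*sqrt(2))^2) = sqrt(1458 + 1458) = sqrt(2916) = 54
θ = arctan(b/a) = arctan(-38.1838/38.1838) (quadrant-adjusted) = -45° = -π/4
z = 54e^(-i*π/4)


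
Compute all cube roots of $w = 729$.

|w| = 729, arg(w) = 0°
Root modulus = 729^(1/3) = 9
Root arguments: θ_k = (0° + 360°k)/3 for k = 0, 1, ..., 2
Roots: 9, -9/2 + (9*sqrt(3)/2)i, -9/2 - (9*sqrt(3)/2)i


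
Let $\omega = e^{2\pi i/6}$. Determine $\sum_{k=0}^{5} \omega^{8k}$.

Let ζ = ω^8 = e^(2πi·8/6). Since 6 ∤ 8, ζ ≠ 1.
Sum = Σ_{k=0}^{5} ζ^k = (ζ^6 - 1)/(ζ - 1) = (ω^{8·6} - 1)/(ζ - 1) = (1 - 1)/(ζ - 1) = 0


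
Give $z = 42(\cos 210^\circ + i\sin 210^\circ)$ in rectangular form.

a = r cos θ = 42 * -sqrt(3)/2 = -21*sqrt(3)
b = r sin θ = 42 * -1/2 = -21
z = -21*sqrt(3) - 21i


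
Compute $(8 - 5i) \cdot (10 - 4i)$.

(a1*a2 - b1*b2) + (a1*b2 + b1*a2)i
= (80 - 20) + (-32 + (-50))i
= 60 - 82i


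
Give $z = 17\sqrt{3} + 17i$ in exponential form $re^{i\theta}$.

r = |z| = sqrt((17*sqrt(3))^2 + (17)^2) = sqrt(867 + 289) = sqrt(1156) = 34
θ = arctan(b/a) = arctan(17/29.4449) (quadrant-adjusted) = 30° = π/6
z = 34e^(i*π/6)


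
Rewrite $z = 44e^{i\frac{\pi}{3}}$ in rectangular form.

a = r cos θ = 44 * 1/2 = 22
b = r sin θ = 44 * sqrt(3)/2 = 22*sqrt(3)
z = 22 + 22*sqrt(3)i


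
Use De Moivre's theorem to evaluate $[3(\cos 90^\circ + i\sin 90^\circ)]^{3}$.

By De Moivre: z^n = r^n(cos(nθ) + i sin(nθ))
= 3^3(cos(3*90°) + i sin(3*90°))
= 27(cos 270° + i sin 270°)
= -27i


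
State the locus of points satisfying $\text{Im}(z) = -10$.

Im(z) = y where z = x + yi; the equation y = -10 is satisfied by all points with that y-coordinate
Locus: Horizontal line y = -10


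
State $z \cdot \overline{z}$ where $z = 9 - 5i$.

z * conjugate(z) = |z|^2 = a^2 + b^2
= 9^2 + (-5)^2 = 106


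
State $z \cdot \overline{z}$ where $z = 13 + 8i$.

z * conjugate(z) = |z|^2 = a^2 + b^2
= 13^2 + 8^2 = 233


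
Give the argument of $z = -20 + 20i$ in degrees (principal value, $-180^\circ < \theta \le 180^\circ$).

θ = arctan(b/a) = arctan(20/-20) (quadrant-adjusted) = 135°


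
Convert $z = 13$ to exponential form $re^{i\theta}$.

r = |z| = sqrt((13)^2 + (0)^2) = sqrt(169 + 0) = sqrt(169) = 13
b = 0 and a > 0, so z lies on the positive real axis: θ = 0
z = 13e^(i*0) = 13


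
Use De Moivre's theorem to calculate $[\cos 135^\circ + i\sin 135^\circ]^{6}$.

By De Moivre: z^n = r^n(cos(nθ) + i sin(nθ))
= 1^6(cos(6*135°) + i sin(6*135°))
= 1(cos 90° + i sin 90°)
= i


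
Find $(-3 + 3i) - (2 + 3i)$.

(-3 - 2) + (3 - 3)i = -5


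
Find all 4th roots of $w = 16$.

|w| = 16, arg(w) = 0°
Root modulus = 16^(1/4) = 2
Root arguments: θ_k = (0° + 360°k)/4 for k = 0, 1, ..., 3
Roots: 2, 2i, -2, -2i


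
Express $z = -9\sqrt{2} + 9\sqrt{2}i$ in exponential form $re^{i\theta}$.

r = |z| = sqrt((-9*sqrt(2))^2 + (9*sqrt(2))^2) = sqrt(162 + 162) = sqrt(324) = 18
θ = arctan(b/a) = arctan(12.7279/-12.7279) (quadrant-adjusted) = 135° = 3π/4
z = 18e^(i*3π/4)


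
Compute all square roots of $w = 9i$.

|w| = 9, arg(w) = 90°
Root modulus = 9^(1/2) = 3
Root arguments: θ_k = (90° + 360°k)/2 for k = 0, 1, ..., 1
Roots: 3*sqrt(2)/2 + (3*sqrt(2)/2)i, -3*sqrt(2)/2 - (3*sqrt(2)/2)i


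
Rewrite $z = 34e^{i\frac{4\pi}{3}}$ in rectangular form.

a = r cos θ = 34 * -1/2 = -17
b = r sin θ = 34 * -sqrt(3)/2 = -17*sqrt(3)
z = -17 - 17*sqrt(3)i


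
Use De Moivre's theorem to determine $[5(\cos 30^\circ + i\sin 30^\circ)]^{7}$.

By De Moivre: z^n = r^n(cos(nθ) + i sin(nθ))
= 5^7(cos(7*30°) + i sin(7*30°))
= 78125(cos 210° + i sin 210°)
= -78125*sqrt(3)/2 - (78125/2)i


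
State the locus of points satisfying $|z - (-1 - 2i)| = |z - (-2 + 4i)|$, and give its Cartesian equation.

|z - z1| = |z - z2| means z is equidistant from z1 and z2,
i.e. the perpendicular bisector of the segment from (-1, -2) to (-2, 4) (midpoint (-3/2, 1)).
With z = x + yi, square both sides:
(x - (-1))^2 + (y - (-2))^2 = (x - (-2))^2 + (y - 4)^2
The x^2 and y^2 terms cancel: -2x + 12y = 20 - 5 = 15
Simplify: 2x - 12y = -15
Locus: Perpendicular bisector of the segment from (-1, -2) to (-2, 4): the line 2x - 12y = -15


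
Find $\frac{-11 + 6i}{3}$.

Divisor is real, so divide each part by 3:
= -11/3 + 2i


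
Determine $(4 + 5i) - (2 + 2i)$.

(4 - 2) + (5 - 2)i = 2 + 3i


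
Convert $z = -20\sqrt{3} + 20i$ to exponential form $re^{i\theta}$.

r = |z| = sqrt((-20*sqrt(3))^2 + (20)^2) = sqrt(1200 + 400) = sqrt(1600) = 40
θ = arctan(b/a) = arctan(20/-34.641) (quadrant-adjusted) = 150° = 5π/6
z = 40e^(i*5π/6)


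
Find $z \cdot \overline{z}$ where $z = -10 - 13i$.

z * conjugate(z) = |z|^2 = a^2 + b^2
= (-10)^2 + (-13)^2 = 269


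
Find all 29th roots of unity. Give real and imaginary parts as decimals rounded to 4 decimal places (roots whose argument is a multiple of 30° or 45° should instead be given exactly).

ω_k = e^(2πik/29) = cos(2πk/29) + i sin(2πk/29) for k = 0, 1, ..., 28
Roots: 1, 0.9766 + 0.2150i, 0.9076 + 0.4199i, 0.7961 + 0.6052i, 0.6474 + 0.7622i, 0.4684 + 0.8835i, 0.2675 + 0.9635i, 0.0541 + 0.9985i, -0.1618 + 0.9868i, -0.3701 + 0.9290i, -0.5612 + 0.8277i, -0.7260 + 0.6877i, -0.8569 + 0.5156i, -0.9477 + 0.3193i, -0.9941 + 0.1081i, -0.9941 - 0.1081i, -0.9477 - 0.3193i, -0.8569 - 0.5156i, -0.7260 - 0.6877i, -0.5612 - 0.8277i, -0.3701 - 0.9290i, -0.1618 - 0.9868i, 0.0541 - 0.9985i, 0.2675 - 0.9635i, 0.4684 - 0.8835i, 0.6474 - 0.7622i, 0.7961 - 0.6052i, 0.9076 - 0.4199i, 0.9766 - 0.2150i


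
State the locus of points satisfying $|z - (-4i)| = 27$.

|z - z0| = r describes a circle centered at z0 with radius r
Here z0 = -4i and r = 27
Locus: Circle centered at (0, -4) with radius 27


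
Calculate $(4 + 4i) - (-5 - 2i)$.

(4 - (-5)) + (4 - (-2))i = 9 + 6i


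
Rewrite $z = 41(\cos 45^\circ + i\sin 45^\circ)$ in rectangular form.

a = r cos θ = 41 * sqrt(2)/2 = 41*sqrt(2)/2
b = r sin θ = 41 * sqrt(2)/2 = 41*sqrt(2)/2
z = 41*sqrt(2)/2 + (41*sqrt(2)/2)i


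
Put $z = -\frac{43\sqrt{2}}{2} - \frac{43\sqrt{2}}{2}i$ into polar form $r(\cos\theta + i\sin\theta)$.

r = |z| = sqrt(a^2 + b^2) = sqrt((-43*sqrt(2)/2)^2 + (-43*sqrt(2)/2)^2) = sqrt(1849/2 + 1849/2) = sqrt(1849) = 43
θ = arctan(b/a) = arctan(-30.4056/-30.4056) (quadrant-adjusted) = 225°
z = 43(cos 225° + i sin 225°)


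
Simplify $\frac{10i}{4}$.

Divisor is real, so divide each part by 4:
= 0 + (5/2)i


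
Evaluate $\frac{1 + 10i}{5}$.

Divisor is real, so divide each part by 5:
= 1/5 + 2i


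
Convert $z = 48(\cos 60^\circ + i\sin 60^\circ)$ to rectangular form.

a = r cos θ = 48 * 1/2 = 24
b = r sin θ = 48 * sqrt(3)/2 = 24*sqrt(3)
z = 24 + 24*sqrt(3)i


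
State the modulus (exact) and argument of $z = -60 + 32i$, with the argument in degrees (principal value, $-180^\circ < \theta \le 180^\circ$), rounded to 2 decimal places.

|z| = sqrt((-60)^2 + 32^2) = 68
arg(z) = arctan(b/a) = arctan(32/-60) (quadrant-adjusted) = 151.93°


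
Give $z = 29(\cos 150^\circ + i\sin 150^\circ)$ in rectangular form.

a = r cos θ = 29 * -sqrt(3)/2 = -29*sqrt(3)/2
b = r sin θ = 29 * 1/2 = 29/2
z = -29*sqrt(3)/2 + (29/2)i


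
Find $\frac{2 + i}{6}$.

Divisor is real, so divide each part by 6:
= 1/3 + (1/6)i


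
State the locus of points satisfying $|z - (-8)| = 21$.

|z - z0| = r describes a circle centered at z0 with radius r
Here z0 = -8 and r = 21
Locus: Circle centered at (-8, 0) with radius 21


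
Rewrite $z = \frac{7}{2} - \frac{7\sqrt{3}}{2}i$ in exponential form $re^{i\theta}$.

r = |z| = sqrt((7/2)^2 + (-7*sqrt(3)/2)^2) = sqrt(49/4 + 147/4) = sqrt(49) = 7
θ = arctan(b/a) = arctan(-6.0622/3.5) (quadrant-adjusted) = -60° = -π/3
z = 7e^(-i*π/3)


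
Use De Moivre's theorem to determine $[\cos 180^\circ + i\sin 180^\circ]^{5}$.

By De Moivre: z^n = r^n(cos(nθ) + i sin(nθ))
= 1^5(cos(5*180°) + i sin(5*180°))
= 1(cos 180° + i sin 180°)
= -1


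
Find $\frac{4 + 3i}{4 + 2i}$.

Multiply numerator and denominator by conjugate (4 - 2i):
= (4 + 3i)(4 - 2i) / (4^2 + 2^2)
= (22 + 4i) / 20
Divide through by 2: (11 + 2i) / 10
= 11/10 + (1/5)i


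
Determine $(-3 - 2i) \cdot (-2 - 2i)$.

(a1*a2 - b1*b2) + (a1*b2 + b1*a2)i
= (6 - 4) + (6 + 4)i
= 2 + 10i


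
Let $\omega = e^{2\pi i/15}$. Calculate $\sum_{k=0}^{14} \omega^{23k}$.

Let ζ = ω^23 = e^(2πi·23/15). Since 15 ∤ 23, ζ ≠ 1.
Sum = Σ_{k=0}^{14} ζ^k = (ζ^15 - 1)/(ζ - 1) = (ω^{23·15} - 1)/(ζ - 1) = (1 - 1)/(ζ - 1) = 0


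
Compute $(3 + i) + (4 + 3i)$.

(3 + 4) + (1 + 3)i = 7 + 4i


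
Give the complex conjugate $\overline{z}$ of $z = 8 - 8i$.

If z = a + bi, then conjugate(z) = a - bi
conjugate(8 - 8i) = 8 + 8i


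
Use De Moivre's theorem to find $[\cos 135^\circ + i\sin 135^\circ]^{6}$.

By De Moivre: z^n = r^n(cos(nθ) + i sin(nθ))
= 1^6(cos(6*135°) + i sin(6*135°))
= 1(cos 90° + i sin 90°)
= i


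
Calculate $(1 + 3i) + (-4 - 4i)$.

(1 + (-4)) + (3 + (-4))i = -3 - i


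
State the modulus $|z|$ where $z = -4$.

|z| = sqrt(a^2 + b^2) = sqrt((-4)^2 + 0^2) = sqrt(16) = 4


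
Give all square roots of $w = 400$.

|w| = 400, arg(w) = 0°
Root modulus = 400^(1/2) = 20
Root arguments: θ_k = (0° + 360°k)/2 for k = 0, 1, ..., 1
Roots: 20, -20


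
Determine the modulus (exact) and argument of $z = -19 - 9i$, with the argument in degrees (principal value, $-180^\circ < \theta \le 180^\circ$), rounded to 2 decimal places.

|z| = sqrt((-19)^2 + (-9)^2) = sqrt(442)
arg(z) = arctan(b/a) = arctan(-9/-19) (quadrant-adjusted) = -154.65°


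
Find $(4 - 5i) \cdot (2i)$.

(a1*a2 - b1*b2) + (a1*b2 + b1*a2)i
= (0 - (-10)) + (8 + 0)i
= 10 + 8i


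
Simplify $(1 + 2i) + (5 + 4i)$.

(1 + 5) + (2 + 4)i = 6 + 6i


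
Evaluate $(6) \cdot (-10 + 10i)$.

(a1*a2 - b1*b2) + (a1*b2 + b1*a2)i
= (-60 - 0) + (60 + 0)i
= -60 + 60i


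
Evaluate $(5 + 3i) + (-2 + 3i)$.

(5 + (-2)) + (3 + 3)i = 3 + 6i


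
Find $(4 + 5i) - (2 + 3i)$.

(4 - 2) + (5 - 3)i = 2 + 2i


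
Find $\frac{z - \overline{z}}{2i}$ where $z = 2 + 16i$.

z - conjugate(z) = 2bi
(z - conjugate(z))/(2i) = 2bi/(2i) = b = 16


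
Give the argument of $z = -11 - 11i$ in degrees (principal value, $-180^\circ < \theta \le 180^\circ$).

θ = arctan(b/a) = arctan(-11/-11) (quadrant-adjusted) = -135°


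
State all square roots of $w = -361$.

|w| = 361, arg(w) = 180°
Root modulus = 361^(1/2) = 19
Root arguments: θ_k = (180° + 360°k)/2 for k = 0, 1, ..., 1
Roots: 19i, -19i


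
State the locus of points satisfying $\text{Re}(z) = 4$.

Re(z) = x where z = x + yi; the equation x = 4 is satisfied by all points with that x-coordinate
Locus: Vertical line x = 4


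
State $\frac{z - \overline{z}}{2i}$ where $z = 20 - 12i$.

z - conjugate(z) = 2bi
(z - conjugate(z))/(2i) = 2bi/(2i) = b = -12


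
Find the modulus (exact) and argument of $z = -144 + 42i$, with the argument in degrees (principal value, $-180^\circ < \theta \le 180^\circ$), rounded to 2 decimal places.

|z| = sqrt((-144)^2 + 42^2) = 150
arg(z) = arctan(b/a) = arctan(42/-144) (quadrant-adjusted) = 163.74°


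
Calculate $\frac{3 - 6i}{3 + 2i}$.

Multiply numerator and denominator by conjugate (3 - 2i):
= (3 - 6i)(3 - 2i) / (3^2 + 2^2)
= (-3 - 24i) / 13
= -3/13 - (24/13)i


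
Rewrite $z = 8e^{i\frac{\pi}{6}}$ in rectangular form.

a = r cos θ = 8 * sqrt(3)/2 = 4*sqrt(3)
b = r sin θ = 8 * 1/2 = 4
z = 4*sqrt(3) + 4i


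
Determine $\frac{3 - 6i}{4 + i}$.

Multiply numerator and denominator by conjugate (4 - i):
= (3 - 6i)(4 - i) / (4^2 + 1^2)
= (6 - 27i) / 17
= 6/17 - (27/17)i


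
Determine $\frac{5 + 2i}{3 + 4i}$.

Multiply numerator and denominator by conjugate (3 - 4i):
= (5 + 2i)(3 - 4i) / (3^2 + 4^2)
= (23 - 14i) / 25
= 23/25 - (14/25)i


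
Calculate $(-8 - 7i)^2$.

(a + bi)^2 = a^2 - b^2 + 2abi
= (-8)^2 - (-7)^2 + 2*(-8)*(-7)i
= 15 + 112i


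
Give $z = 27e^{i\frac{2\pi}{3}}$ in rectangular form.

a = r cos θ = 27 * -1/2 = -27/2
b = r sin θ = 27 * sqrt(3)/2 = 27*sqrt(3)/2
z = -27/2 + (27*sqrt(3)/2)i


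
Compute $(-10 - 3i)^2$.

(a + bi)^2 = a^2 - b^2 + 2abi
= (-10)^2 - (-3)^2 + 2*(-10)*(-3)i
= 91 + 60i


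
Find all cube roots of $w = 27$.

|w| = 27, arg(w) = 0°
Root modulus = 27^(1/3) = 3
Root arguments: θ_k = (0° + 360°k)/3 for k = 0, 1, ..., 2
Roots: 3, -3/2 + (3*sqrt(3)/2)i, -3/2 - (3*sqrt(3)/2)i


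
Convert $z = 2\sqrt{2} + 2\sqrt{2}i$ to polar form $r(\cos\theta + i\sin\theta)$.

r = |z| = sqrt(a^2 + b^2) = sqrt((2*sqrt(2))^2 + (2*sqrt(2))^2) = sqrt(8 + 8) = sqrt(16) = 4
θ = arctan(b/a) = arctan(2.8284/2.8284) (quadrant-adjusted) = 45°
z = 4(cos 45° + i sin 45°)


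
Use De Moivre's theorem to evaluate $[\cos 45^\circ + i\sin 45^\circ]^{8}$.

By De Moivre: z^n = r^n(cos(nθ) + i sin(nθ))
= 1^8(cos(8*45°) + i sin(8*45°))
= 1(cos 0° + i sin 0°)
= 1


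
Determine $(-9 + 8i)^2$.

(a + bi)^2 = a^2 - b^2 + 2abi
= (-9)^2 - 8^2 + 2*(-9)*8i
= 17 - 144i


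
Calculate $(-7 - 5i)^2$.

(a + bi)^2 = a^2 - b^2 + 2abi
= (-7)^2 - (-5)^2 + 2*(-7)*(-5)i
= 24 + 70i


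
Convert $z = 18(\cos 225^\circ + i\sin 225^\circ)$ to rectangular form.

a = r cos θ = 18 * -sqrt(2)/2 = -9*sqrt(2)
b = r sin θ = 18 * -sqrt(2)/2 = -9*sqrt(2)
z = -9*sqrt(2) - 9*sqrt(2)i


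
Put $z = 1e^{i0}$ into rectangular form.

a = r cos θ = 1 * 1 = 1
b = r sin θ = 1 * 0 = 0
z = 1


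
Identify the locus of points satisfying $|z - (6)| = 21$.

|z - z0| = r describes a circle centered at z0 with radius r
Here z0 = 6 and r = 21
Locus: Circle centered at (6, 0) with radius 21


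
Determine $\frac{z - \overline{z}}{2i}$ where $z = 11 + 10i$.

z - conjugate(z) = 2bi
(z - conjugate(z))/(2i) = 2bi/(2i) = b = 10


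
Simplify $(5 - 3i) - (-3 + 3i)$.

(5 - (-3)) + (-3 - 3)i = 8 - 6i


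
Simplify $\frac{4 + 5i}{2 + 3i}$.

Multiply numerator and denominator by conjugate (2 - 3i):
= (4 + 5i)(2 - 3i) / (2^2 + 3^2)
= (23 - 2i) / 13
= 23/13 - (2/13)i


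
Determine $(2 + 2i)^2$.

(a + bi)^2 = a^2 - b^2 + 2abi
= 2^2 - 2^2 + 2*2*2i
= 8i


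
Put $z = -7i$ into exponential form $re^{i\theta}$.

r = |z| = sqrt((0)^2 + (-7)^2) = sqrt(0 + 49) = sqrt(49) = 7
a = 0 and b < 0, so z lies on the negative imaginary axis: θ = -90° = -π/2
z = 7e^(-i*π/2)


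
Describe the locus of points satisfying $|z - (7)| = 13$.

|z - z0| = r describes a circle centered at z0 with radius r
Here z0 = 7 and r = 13
Locus: Circle centered at (7, 0) with radius 13


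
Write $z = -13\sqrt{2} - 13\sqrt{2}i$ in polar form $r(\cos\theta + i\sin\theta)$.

r = |z| = sqrt(a^2 + b^2) = sqrt((-13*sqrt(2))^2 + (-13*sqrt(2))^2) = sqrt(338 + 338) = sqrt(676) = 26
θ = arctan(b/a) = arctan(-18.3848/-18.3848) (quadrant-adjusted) = 225°
z = 26(cos 225° + i sin 225°)


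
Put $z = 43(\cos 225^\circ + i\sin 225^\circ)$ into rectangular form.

a = r cos θ = 43 * -sqrt(2)/2 = -43*sqrt(2)/2
b = r sin θ = 43 * -sqrt(2)/2 = -43*sqrt(2)/2
z = -43*sqrt(2)/2 - (43*sqrt(2)/2)i


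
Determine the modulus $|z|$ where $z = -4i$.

|z| = sqrt(a^2 + b^2) = sqrt(0^2 + (-4)^2) = sqrt(16) = 4


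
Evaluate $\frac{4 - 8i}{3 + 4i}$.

Multiply numerator and denominator by conjugate (3 - 4i):
= (4 - 8i)(3 - 4i) / (3^2 + 4^2)
= (-20 - 40i) / 25
Divide through by 5: (-4 - 8i) / 5
= -4/5 - (8/5)i


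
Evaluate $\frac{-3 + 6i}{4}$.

Divisor is real, so divide each part by 4:
= -3/4 + (3/2)i


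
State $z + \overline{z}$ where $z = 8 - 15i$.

z + conjugate(z) = (a + bi) + (a - bi) = 2a
= 2 * 8 = 16


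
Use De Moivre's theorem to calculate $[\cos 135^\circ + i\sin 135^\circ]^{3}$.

By De Moivre: z^n = r^n(cos(nθ) + i sin(nθ))
= 1^3(cos(3*135°) + i sin(3*135°))
= 1(cos 45° + i sin 45°)
= sqrt(2)/2 + (sqrt(2)/2)i


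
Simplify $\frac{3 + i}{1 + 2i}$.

Multiply numerator and denominator by conjugate (1 - 2i):
= (3 + i)(1 - 2i) / (1^2 + 2^2)
= (5 - 5i) / 5
= 1 - i


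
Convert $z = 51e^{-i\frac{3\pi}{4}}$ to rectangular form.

a = r cos θ = 51 * -sqrt(2)/2 = -51*sqrt(2)/2
b = r sin θ = 51 * -sqrt(2)/2 = -51*sqrt(2)/2
z = -51*sqrt(2)/2 - (51*sqrt(2)/2)i


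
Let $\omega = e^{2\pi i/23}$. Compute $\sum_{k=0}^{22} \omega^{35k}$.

Let ζ = ω^35 = e^(2πi·35/23). Since 23 ∤ 35, ζ ≠ 1.
Sum = Σ_{k=0}^{22} ζ^k = (ζ^23 - 1)/(ζ - 1) = (ω^{35·23} - 1)/(ζ - 1) = (1 - 1)/(ζ - 1) = 0


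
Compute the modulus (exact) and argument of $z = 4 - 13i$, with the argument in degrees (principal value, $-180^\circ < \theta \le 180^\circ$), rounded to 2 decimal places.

|z| = sqrt(4^2 + (-13)^2) = sqrt(185)
arg(z) = arctan(b/a) = arctan(-13/4) (quadrant-adjusted) = -72.90°


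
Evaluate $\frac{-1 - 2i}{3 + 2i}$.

Multiply numerator and denominator by conjugate (3 - 2i):
= (-1 - 2i)(3 - 2i) / (3^2 + 2^2)
= (-7 - 4i) / 13
= -7/13 - (4/13)i


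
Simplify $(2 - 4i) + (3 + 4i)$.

(2 + 3) + (-4 + 4)i = 5


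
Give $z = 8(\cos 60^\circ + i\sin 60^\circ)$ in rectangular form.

a = r cos θ = 8 * 1/2 = 4
b = r sin θ = 8 * sqrt(3)/2 = 4*sqrt(3)
z = 4 + 4*sqrt(3)i


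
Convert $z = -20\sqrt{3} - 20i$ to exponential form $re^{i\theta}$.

r = |z| = sqrt((-20*sqrt(3))^2 + (-20)^2) = sqrt(1200 + 400) = sqrt(1600) = 40
θ = arctan(b/a) = arctan(-20/-34.641) (quadrant-adjusted) = 210° = 7π/6
z = 40e^(i*7π/6)


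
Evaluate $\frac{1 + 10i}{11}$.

Divisor is real, so divide each part by 11:
= 1/11 + (10/11)i


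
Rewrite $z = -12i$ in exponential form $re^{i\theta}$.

r = |z| = sqrt((0)^2 + (-12)^2) = sqrt(0 + 144) = sqrt(144) = 12
a = 0 and b < 0, so z lies on the negative imaginary axis: θ = -90° = -π/2
z = 12e^(-i*π/2)


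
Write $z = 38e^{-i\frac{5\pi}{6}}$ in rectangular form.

a = r cos θ = 38 * -sqrt(3)/2 = -19*sqrt(3)
b = r sin θ = 38 * -1/2 = -19
z = -19*sqrt(3) - 19i


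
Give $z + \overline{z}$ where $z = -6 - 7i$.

z + conjugate(z) = (a + bi) + (a - bi) = 2a
= 2 * (-6) = -12


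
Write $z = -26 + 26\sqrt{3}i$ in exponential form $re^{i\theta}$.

r = |z| = sqrt((-26)^2 + (26*sqrt(3))^2) = sqrt(676 + 2028) = sqrt(2704) = 52
θ = arctan(b/a) = arctan(45.0333/-26) (quadrant-adjusted) = 120° = 2π/3
z = 52e^(i*2π/3)


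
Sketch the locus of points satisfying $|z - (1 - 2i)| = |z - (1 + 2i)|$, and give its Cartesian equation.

|z - z1| = |z - z2| means z is equidistant from z1 and z2,
i.e. the perpendicular bisector of the segment from (1, -2) to (1, 2) (midpoint (1, 0)).
With z = x + yi, square both sides:
(x - 1)^2 + (y - (-2))^2 = (x - 1)^2 + (y - 2)^2
The x^2 and y^2 terms cancel: 0x + 8y = 5 - 5 = 0
Simplify: y = 0
Locus: Perpendicular bisector of the segment from (1, -2) to (1, 2): the line y = 0


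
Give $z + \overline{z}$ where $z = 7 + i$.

z + conjugate(z) = (a + bi) + (a - bi) = 2a
= 2 * 7 = 14


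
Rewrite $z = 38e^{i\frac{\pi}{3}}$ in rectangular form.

a = r cos θ = 38 * 1/2 = 19
b = r sin θ = 38 * sqrt(3)/2 = 19*sqrt(3)
z = 19 + 19*sqrt(3)i


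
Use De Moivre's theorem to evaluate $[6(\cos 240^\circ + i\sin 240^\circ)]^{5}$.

By De Moivre: z^n = r^n(cos(nθ) + i sin(nθ))
= 6^5(cos(5*240°) + i sin(5*240°))
= 7776(cos 120° + i sin 120°)
= -3888 + 3888*sqrt(3)i


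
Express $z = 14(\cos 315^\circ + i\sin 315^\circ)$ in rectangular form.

a = r cos θ = 14 * sqrt(2)/2 = 7*sqrt(2)
b = r sin θ = 14 * -sqrt(2)/2 = -7*sqrt(2)
z = 7*sqrt(2) - 7*sqrt(2)i


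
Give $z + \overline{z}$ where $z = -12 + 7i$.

z + conjugate(z) = (a + bi) + (a - bi) = 2a
= 2 * (-12) = -24


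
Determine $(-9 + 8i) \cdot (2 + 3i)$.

(a1*a2 - b1*b2) + (a1*b2 + b1*a2)i
= (-18 - 24) + (-27 + 16)i
= -42 - 11i


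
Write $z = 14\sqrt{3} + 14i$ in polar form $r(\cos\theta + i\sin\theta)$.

r = |z| = sqrt(a^2 + b^2) = sqrt((14*sqrt(3))^2 + (14)^2) = sqrt(588 + 196) = sqrt(784) = 28
θ = arctan(b/a) = arctan(14/24.2487) (quadrant-adjusted) = 30°
z = 28(cos 30° + i sin 30°)


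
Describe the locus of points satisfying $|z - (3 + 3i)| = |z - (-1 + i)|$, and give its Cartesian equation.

|z - z1| = |z - z2| means z is equidistant from z1 and z2,
i.e. the perpendicular bisector of the segment from (3, 3) to (-1, 1) (midpoint (1, 2)).
With z = x + yi, square both sides:
(x - 3)^2 + (y - 3)^2 = (x - (-1))^2 + (y - 1)^2
The x^2 and y^2 terms cancel: -8x + (-4)y = 2 - 18 = -16
Simplify: 2x + y = 4
Locus: Perpendicular bisector of the segment from (3, 3) to (-1, 1): the line 2x + y = 4


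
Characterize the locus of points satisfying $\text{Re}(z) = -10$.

Re(z) = x where z = x + yi; the equation x = -10 is satisfied by all points with that x-coordinate
Locus: Vertical line x = -10


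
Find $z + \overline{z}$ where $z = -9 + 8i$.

z + conjugate(z) = (a + bi) + (a - bi) = 2a
= 2 * (-9) = -18


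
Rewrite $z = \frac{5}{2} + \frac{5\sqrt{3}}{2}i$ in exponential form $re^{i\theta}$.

r = |z| = sqrt((5/2)^2 + (5*sqrt(3)/2)^2) = sqrt(25/4 + 75/4) = sqrt(25) = 5
θ = arctan(b/a) = arctan(4.3301/2.5) (quadrant-adjusted) = 60° = π/3
z = 5e^(i*π/3)


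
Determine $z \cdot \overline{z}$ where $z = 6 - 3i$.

z * conjugate(z) = |z|^2 = a^2 + b^2
= 6^2 + (-3)^2 = 45


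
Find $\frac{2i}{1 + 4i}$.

Multiply numerator and denominator by conjugate (1 - 4i):
= (2i)(1 - 4i) / (1^2 + 4^2)
= (8 + 2i) / 17
= 8/17 + (2/17)i


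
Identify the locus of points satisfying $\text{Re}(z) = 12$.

Re(z) = x where z = x + yi; the equation x = 12 is satisfied by all points with that x-coordinate
Locus: Vertical line x = 12


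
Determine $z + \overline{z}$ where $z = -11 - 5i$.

z + conjugate(z) = (a + bi) + (a - bi) = 2a
= 2 * (-11) = -22


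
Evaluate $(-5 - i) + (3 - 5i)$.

(-5 + 3) + (-1 + (-5))i = -2 - 6i


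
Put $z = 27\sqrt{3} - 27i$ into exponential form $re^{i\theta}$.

r = |z| = sqrt((27*sqrt(3))^2 + (-27)^2) = sqrt(2187 + 729) = sqrt(2916) = 54
θ = arctan(b/a) = arctan(-27/46.7654) (quadrant-adjusted) = -30° = -π/6
z = 54e^(-i*π/6)


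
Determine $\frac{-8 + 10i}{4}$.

Divisor is real, so divide each part by 4:
= -2 + (5/2)i


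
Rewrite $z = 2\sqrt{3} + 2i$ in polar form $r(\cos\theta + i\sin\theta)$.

r = |z| = sqrt(a^2 + b^2) = sqrt((2*sqrt(3))^2 + (2)^2) = sqrt(12 + 4) = sqrt(16) = 4
θ = arctan(b/a) = arctan(2/3.4641) (quadrant-adjusted) = 30°
z = 4(cos 30° + i sin 30°)


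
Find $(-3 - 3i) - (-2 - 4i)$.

(-3 - (-2)) + (-3 - (-4))i = -1 + i


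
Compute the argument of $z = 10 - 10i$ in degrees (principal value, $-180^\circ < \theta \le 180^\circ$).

θ = arctan(b/a) = arctan(-10/10) (quadrant-adjusted) = -45°


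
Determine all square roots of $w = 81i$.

|w| = 81, arg(w) = 90°
Root modulus = 81^(1/2) = 9
Root arguments: θ_k = (90° + 360°k)/2 for k = 0, 1, ..., 1
Roots: 9*sqrt(2)/2 + (9*sqrt(2)/2)i, -9*sqrt(2)/2 - (9*sqrt(2)/2)i


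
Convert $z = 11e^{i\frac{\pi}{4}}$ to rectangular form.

a = r cos θ = 11 * sqrt(2)/2 = 11*sqrt(2)/2
b = r sin θ = 11 * sqrt(2)/2 = 11*sqrt(2)/2
z = 11*sqrt(2)/2 + (11*sqrt(2)/2)i


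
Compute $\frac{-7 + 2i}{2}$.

Divisor is real, so divide each part by 2:
= -7/2 + i


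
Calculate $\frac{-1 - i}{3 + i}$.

Multiply numerator and denominator by conjugate (3 - i):
= (-1 - i)(3 - i) / (3^2 + 1^2)
= (-4 - 2i) / 10
Divide through by 2: (-2 - i) / 5
= -2/5 - (1/5)i


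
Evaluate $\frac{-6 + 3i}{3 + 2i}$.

Multiply numerator and denominator by conjugate (3 - 2i):
= (-6 + 3i)(3 - 2i) / (3^2 + 2^2)
= (-12 + 21i) / 13
= -12/13 + (21/13)i


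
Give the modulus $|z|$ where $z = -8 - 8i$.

|z| = sqrt(a^2 + b^2) = sqrt((-8)^2 + (-8)^2) = sqrt(128) = sqrt(128)


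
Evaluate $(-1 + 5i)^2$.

(a + bi)^2 = a^2 - b^2 + 2abi
= (-1)^2 - 5^2 + 2*(-1)*5i
= -24 - 10i


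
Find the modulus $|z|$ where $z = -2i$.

|z| = sqrt(a^2 + b^2) = sqrt(0^2 + (-2)^2) = sqrt(4) = 2


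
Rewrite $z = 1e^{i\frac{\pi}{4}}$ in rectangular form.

a = r cos θ = 1 * sqrt(2)/2 = sqrt(2)/2
b = r sin θ = 1 * sqrt(2)/2 = sqrt(2)/2
z = sqrt(2)/2 + (sqrt(2)/2)i


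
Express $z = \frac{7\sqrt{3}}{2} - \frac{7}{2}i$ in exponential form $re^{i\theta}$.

r = |z| = sqrt((7*sqrt(3)/2)^2 + (-7/2)^2) = sqrt(147/4 + 49/4) = sqrt(49) = 7
θ = arctan(b/a) = arctan(-3.5/6.0622) (quadrant-adjusted) = -30° = -π/6
z = 7e^(-i*π/6)


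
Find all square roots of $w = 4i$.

|w| = 4, arg(w) = 90°
Root modulus = 4^(1/2) = 2
Root arguments: θ_k = (90° + 360°k)/2 for k = 0, 1, ..., 1
Roots: sqrt(2) + sqrt(2)i, -sqrt(2) - sqrt(2)i


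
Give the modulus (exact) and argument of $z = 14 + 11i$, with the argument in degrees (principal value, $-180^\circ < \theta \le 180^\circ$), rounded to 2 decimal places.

|z| = sqrt(14^2 + 11^2) = sqrt(317)
arg(z) = arctan(b/a) = arctan(11/14) (quadrant-adjusted) = 38.16°


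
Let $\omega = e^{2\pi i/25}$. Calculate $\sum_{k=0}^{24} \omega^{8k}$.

Let ζ = ω^8 = e^(2πi·8/25). Since 25 ∤ 8, ζ ≠ 1.
Sum = Σ_{k=0}^{24} ζ^k = (ζ^25 - 1)/(ζ - 1) = (ω^{8·25} - 1)/(ζ - 1) = (1 - 1)/(ζ - 1) = 0


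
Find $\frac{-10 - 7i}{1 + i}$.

Multiply numerator and denominator by conjugate (1 - i):
= (-10 - 7i)(1 - i) / (1^2 + 1^2)
= (-17 + 3i) / 2
= -17/2 + (3/2)i


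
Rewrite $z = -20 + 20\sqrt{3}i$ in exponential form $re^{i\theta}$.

r = |z| = sqrt((-20)^2 + (20*sqrt(3))^2) = sqrt(400 + 1200) = sqrt(1600) = 40
θ = arctan(b/a) = arctan(34.641/-20) (quadrant-adjusted) = 120° = 2π/3
z = 40e^(i*2π/3)


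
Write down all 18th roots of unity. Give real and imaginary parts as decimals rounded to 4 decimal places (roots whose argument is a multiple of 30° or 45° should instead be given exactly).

ω_k = e^(2πik/18) = cos(2πk/18) + i sin(2πk/18) for k = 0, 1, ..., 17
Roots: 1, 0.9397 + 0.3420i, 0.7660 + 0.6428i, 1/2 + (sqrt(3)/2)i, 0.1736 + 0.9848i, -0.1736 + 0.9848i, -1/2 + (sqrt(3)/2)i, -0.7660 + 0.6428i, -0.9397 + 0.3420i, -1, -0.9397 - 0.3420i, -0.7660 - 0.6428i, -1/2 - (sqrt(3)/2)i, -0.1736 - 0.9848i, 0.1736 - 0.9848i, 1/2 - (sqrt(3)/2)i, 0.7660 - 0.6428i, 0.9397 - 0.3420i


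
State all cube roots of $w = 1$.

|w| = 1, arg(w) = 0°
Root modulus = 1^(1/3) = 1
Root arguments: θ_k = (0° + 360°k)/3 for k = 0, 1, ..., 2
Roots: 1, -1/2 + (sqrt(3)/2)i, -1/2 - (sqrt(3)/2)i


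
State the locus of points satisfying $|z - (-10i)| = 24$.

|z - z0| = r describes a circle centered at z0 with radius r
Here z0 = -10i and r = 24
Locus: Circle centered at (0, -10) with radius 24


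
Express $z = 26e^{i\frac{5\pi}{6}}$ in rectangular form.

a = r cos θ = 26 * -sqrt(3)/2 = -13*sqrt(3)
b = r sin θ = 26 * 1/2 = 13
z = -13*sqrt(3) + 13i


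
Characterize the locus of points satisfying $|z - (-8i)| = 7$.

|z - z0| = r describes a circle centered at z0 with radius r
Here z0 = -8i and r = 7
Locus: Circle centered at (0, -8) with radius 7


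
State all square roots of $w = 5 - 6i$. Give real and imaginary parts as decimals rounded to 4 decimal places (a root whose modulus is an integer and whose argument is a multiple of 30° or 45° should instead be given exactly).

|w| = sqrt(61) ≈ 7.810250, arg(w) ≈ 309.805571°
Root modulus = sqrt(61)^(1/2) ≈ 2.794682
Root arguments: θ_k = (arg(w) + 360°k)/2 for k = 0, 1, ..., 1
Compute each root as (root modulus)(cos θ_k + i sin θ_k) using full-precision intermediates, then round to 4 decimal places.
Roots: -2.5308 + 1.1854i, 2.5308 - 1.1854i


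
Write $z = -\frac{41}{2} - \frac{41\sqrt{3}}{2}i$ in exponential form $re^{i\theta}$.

r = |z| = sqrt((-41/2)^2 + (-41*sqrt(3)/2)^2) = sqrt(1681/4 + 5043/4) = sqrt(1681) = 41
θ = arctan(b/a) = arctan(-35.507/-20.5) (quadrant-adjusted) = -120° = -2π/3
z = 41e^(-i*2π/3)


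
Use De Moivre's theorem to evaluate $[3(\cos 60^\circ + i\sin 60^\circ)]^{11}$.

By De Moivre: z^n = r^n(cos(nθ) + i sin(nθ))
= 3^11(cos(11*60°) + i sin(11*60°))
= 177147(cos 300° + i sin 300°)
= 177147/2 - (177147*sqrt(3)/2)i


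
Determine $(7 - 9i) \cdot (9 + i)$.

(a1*a2 - b1*b2) + (a1*b2 + b1*a2)i
= (63 - (-9)) + (7 + (-81))i
= 72 - 74i


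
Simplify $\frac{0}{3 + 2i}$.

Multiply numerator and denominator by conjugate (3 - 2i):
= (0)(3 - 2i) / (3^2 + 2^2)
= (0) / 13
= 0


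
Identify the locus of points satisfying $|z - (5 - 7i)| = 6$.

|z - z0| = r describes a circle centered at z0 with radius r
Here z0 = 5 - 7i and r = 6
Locus: Circle centered at (5, -7) with radius 6


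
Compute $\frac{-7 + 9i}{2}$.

Divisor is real, so divide each part by 2:
= -7/2 + (9/2)i


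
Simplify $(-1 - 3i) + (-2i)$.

(-1 + 0) + (-3 + (-2))i = -1 - 5i


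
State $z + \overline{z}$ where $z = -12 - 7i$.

z + conjugate(z) = (a + bi) + (a - bi) = 2a
= 2 * (-12) = -24


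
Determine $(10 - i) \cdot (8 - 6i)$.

(a1*a2 - b1*b2) + (a1*b2 + b1*a2)i
= (80 - 6) + (-60 + (-8))i
= 74 - 68i


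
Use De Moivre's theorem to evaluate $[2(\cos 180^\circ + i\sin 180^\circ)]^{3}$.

By De Moivre: z^n = r^n(cos(nθ) + i sin(nθ))
= 2^3(cos(3*180°) + i sin(3*180°))
= 8(cos 180° + i sin 180°)
= -8


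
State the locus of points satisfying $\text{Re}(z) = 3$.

Re(z) = x where z = x + yi; the equation x = 3 is satisfied by all points with that x-coordinate
Locus: Vertical line x = 3


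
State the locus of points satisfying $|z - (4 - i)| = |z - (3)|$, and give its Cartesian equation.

|z - z1| = |z - z2| means z is equidistant from z1 and z2,
i.e. the perpendicular bisector of the segment from (4, -1) to (3, 0) (midpoint (7/2, -1/2)).
With z = x + yi, square both sides:
(x - 4)^2 + (y - (-1))^2 = (x - 3)^2 + (y - 0)^2
The x^2 and y^2 terms cancel: -2x + 2y = 9 - 17 = -8
Simplify: x - y = 4
Locus: Perpendicular bisector of the segment from (4, -1) to (3, 0): the line x - y = 4


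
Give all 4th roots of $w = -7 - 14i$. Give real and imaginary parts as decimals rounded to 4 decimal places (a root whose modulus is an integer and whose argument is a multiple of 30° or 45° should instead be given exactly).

|w| = sqrt(245) ≈ 15.652476, arg(w) ≈ 243.434949°
Root modulus = sqrt(245)^(1/4) ≈ 1.989050
Root arguments: θ_k = (arg(w) + 360°k)/4 for k = 0, 1, ..., 3
Compute each root as (root modulus)(cos θ_k + i sin θ_k) using full-precision intermediates, then round to 4 decimal places.
Roots: 0.9686 + 1.7373i, -1.7373 + 0.9686i, -0.9686 - 1.7373i, 1.7373 - 0.9686i


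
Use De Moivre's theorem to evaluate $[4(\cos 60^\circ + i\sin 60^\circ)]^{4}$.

By De Moivre: z^n = r^n(cos(nθ) + i sin(nθ))
= 4^4(cos(4*60°) + i sin(4*60°))
= 256(cos 240° + i sin 240°)
= -128 - 128*sqrt(3)i


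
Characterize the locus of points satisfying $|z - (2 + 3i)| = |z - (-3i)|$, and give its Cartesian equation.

|z - z1| = |z - z2| means z is equidistant from z1 and z2,
i.e. the perpendicular bisector of the segment from (2, 3) to (0, -3) (midpoint (1, 0)).
With z = x + yi, square both sides:
(x - 2)^2 + (y - 3)^2 = (x - 0)^2 + (y - (-3))^2
The x^2 and y^2 terms cancel: -4x + (-12)y = 9 - 13 = -4
Simplify: x + 3y = 1
Locus: Perpendicular bisector of the segment from (2, 3) to (0, -3): the line x + 3y = 1


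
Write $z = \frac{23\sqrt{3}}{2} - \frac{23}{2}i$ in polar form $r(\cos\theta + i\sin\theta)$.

r = |z| = sqrt(a^2 + b^2) = sqrt((23*sqrt(3)/2)^2 + (-23/2)^2) = sqrt(1587/4 + 529/4) = sqrt(529) = 23
θ = arctan(b/a) = arctan(-11.5/19.9186) (quadrant-adjusted) = 330°
z = 23(cos 330° + i sin 330°)


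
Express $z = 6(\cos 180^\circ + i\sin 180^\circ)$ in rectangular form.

a = r cos θ = 6 * -1 = -6
b = r sin θ = 6 * 0 = 0
z = -6


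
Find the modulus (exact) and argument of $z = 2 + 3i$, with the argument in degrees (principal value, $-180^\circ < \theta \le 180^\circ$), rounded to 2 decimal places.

|z| = sqrt(2^2 + 3^2) = sqrt(13)
arg(z) = arctan(b/a) = arctan(3/2) (quadrant-adjusted) = 56.31°


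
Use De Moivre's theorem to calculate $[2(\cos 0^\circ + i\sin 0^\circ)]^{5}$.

By De Moivre: z^n = r^n(cos(nθ) + i sin(nθ))
= 2^5(cos(5*0°) + i sin(5*0°))
= 32(cos 0° + i sin 0°)
= 32
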